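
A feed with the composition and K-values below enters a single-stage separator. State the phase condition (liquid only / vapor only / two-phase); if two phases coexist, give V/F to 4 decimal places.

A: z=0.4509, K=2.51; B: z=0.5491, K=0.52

ΣzᵢKᵢ = 1.4173; Σzᵢ/Kᵢ = 1.2356.
Both exceed 1, so a two-phase solution exists.
Rachford–Rice: g(ψ) = Σ zᵢ(Kᵢ−1)/(1+ψ(Kᵢ−1)) = 0.
Binary case is linear: z₁(K₁−1)(1+ψ(K₂−1)) + z₂(K₂−1)(1+ψ(K₁−1)) = 0
⇒ ψ = [z₁(K₁−1)+z₂(K₂−1)] / [−(K₁−1)(K₂−1)] = 0.41729/0.72480 = 0.5757

two-phase, V/F = 0.5757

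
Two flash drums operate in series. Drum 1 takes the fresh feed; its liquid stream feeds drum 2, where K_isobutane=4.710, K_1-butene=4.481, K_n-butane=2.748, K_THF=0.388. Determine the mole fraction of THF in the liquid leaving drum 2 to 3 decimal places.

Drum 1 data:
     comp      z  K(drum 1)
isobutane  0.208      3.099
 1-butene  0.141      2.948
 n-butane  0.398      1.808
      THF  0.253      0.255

x_THF (drum 2) = 0.788

Drum 1:
Iterate (Newton) starting at ψ₁ = 0.5:
  ψ₁ = 0.500: g = 0.2808, g' = -0.844 → ψ₁ = 0.833
  ψ₁ = 0.833: g = -0.0407, g' = -1.267 → ψ₁ = 0.801
  ψ₁ = 0.801: g = -0.0017, g' = -1.167 → ψ₁ = 0.799
Converged at ψ₁ = 0.799.
Drum-1 compositions:
  isobutane: x = 0.078, y = 0.241
  1-butene: x = 0.055, y = 0.163
  n-butane: x = 0.242, y = 0.437
  THF: x = 0.625, y = 0.159
Drum-2 feed = drum-1 liquid: z₂ = (0.0777, 0.0551, 0.2418, 0.6253).
Drum 2:
Rachford–Rice: g(ψ₂) = Σ zᵢ(Kᵢ−1)/(1+ψ₂(Kᵢ−1)) = 0.
g(0) = ΣzᵢKᵢ − 1 = 0.520 and g(1) = 1 − Σzᵢ/Kᵢ = -0.729, so a root lies in (0, 1).
Newton–Raphson from ψ₂ = 0.5:
  ψ₂ = 0.500: g = -0.1549, g' = -0.917 → ψ₂ = 0.331
  ψ₂ = 0.331: g = 0.0063, g' = -1.024 → ψ₂ = 0.337
Converged at ψ₂ = 0.337.
  isobutane: x = 0.035, y = 0.163
  1-butene: x = 0.025, y = 0.114
  n-butane: x = 0.152, y = 0.418
  THF: x = 0.788, y = 0.306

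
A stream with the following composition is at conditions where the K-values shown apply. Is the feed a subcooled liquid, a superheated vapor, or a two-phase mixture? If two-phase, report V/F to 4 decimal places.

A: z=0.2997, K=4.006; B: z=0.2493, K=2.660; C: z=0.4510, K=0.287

two-phase, V/F = 0.5724

ΣzᵢKᵢ = 1.9932; Σzᵢ/Kᵢ = 1.7400.
Both exceed 1, so a two-phase solution exists.
Rachford–Rice: g(ψ) = Σ zᵢ(Kᵢ−1)/(1+ψ(Kᵢ−1)) = 0.
Iterate (Newton) starting at ψ = 0.5:
  ψ = 0.5000: g = 0.08636, g' = -1.1911 → ψ = 0.5725
  ψ = 0.5725: g = -0.00008, g' = -1.2010 → ψ = 0.5724
Converged at ψ = 0.5724.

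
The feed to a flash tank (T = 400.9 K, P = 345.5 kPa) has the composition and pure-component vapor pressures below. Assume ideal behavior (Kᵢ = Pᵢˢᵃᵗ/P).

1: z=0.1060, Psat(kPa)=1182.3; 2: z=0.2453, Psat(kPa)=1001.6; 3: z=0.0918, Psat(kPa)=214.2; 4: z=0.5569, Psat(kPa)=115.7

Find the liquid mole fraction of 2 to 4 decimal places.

x_2 = 0.1678

Raoult's law: Kᵢ = Pᵢˢᵃᵗ/P = Pᵢˢᵃᵗ/345.5.
  K_1 = 1182.3/345.5 = 3.421997, K_2 = 1001.6/345.5 = 2.898987, K_3 = 214.2/345.5 = 0.619971, K_4 = 115.7/345.5 = 0.334877
Rachford–Rice: g(V/F) = Σ zᵢ(Kᵢ−1)/(1+V/F(Kᵢ−1)) = 0.
g(0) = ΣzᵢKᵢ − 1 = 0.3173 and g(1) = 1 − Σzᵢ/Kᵢ = -0.9267, so a root lies in (0, 1).
Newton iteration, V/F⁰ = 0.5:
  V/F = 0.5000: g = -0.24298, g' = -0.9332 → V/F = 0.2396
  V/F = 0.2396: g = 0.00357, g' = -1.0315 → V/F = 0.2431
Converged at V/F = 0.2431.
Compositions from xᵢ = zᵢ/(1+V/F(Kᵢ−1)), yᵢ = Kᵢxᵢ:
  1: x = 0.0667, y = 0.2283
  2: x = 0.1678, y = 0.4865
  3: x = 0.1011, y = 0.0627
  4: x = 0.6643, y = 0.2225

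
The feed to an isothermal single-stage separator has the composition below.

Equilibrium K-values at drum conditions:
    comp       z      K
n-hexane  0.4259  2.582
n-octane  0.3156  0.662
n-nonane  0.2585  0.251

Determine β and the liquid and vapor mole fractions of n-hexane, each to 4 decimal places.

Rachford–Rice: g(β) = Σ zᵢ(Kᵢ−1)/(1+β(Kᵢ−1)) = 0.
g(0) = ΣzᵢKᵢ − 1 = 0.3735 and g(1) = 1 − Σzᵢ/Kᵢ = -0.6716, so a root lies in (0, 1).
Newton iteration, β⁰ = 0.53:
  β = 0.5300: g = -0.08454, g' = -0.7677 → β = 0.4199
  β = 0.4199: g = -0.00190, g' = -0.7424 → β = 0.4173
Converged at β = 0.4173.
Compositions from xᵢ = zᵢ/(1+β(Kᵢ−1)), yᵢ = Kᵢxᵢ:
  n-hexane: x = 0.2565, y = 0.6624
  n-octane: x = 0.3674, y = 0.2432
  n-nonane: x = 0.3760, y = 0.0944

β = 0.4173, x_n-hexane = 0.2565, y_n-hexane = 0.6624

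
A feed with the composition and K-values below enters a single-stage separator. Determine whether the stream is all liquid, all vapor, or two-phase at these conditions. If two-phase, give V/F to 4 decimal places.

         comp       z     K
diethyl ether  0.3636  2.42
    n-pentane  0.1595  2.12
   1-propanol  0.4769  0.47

two-phase, V/F = 0.6262

ΣzᵢKᵢ = 1.4422; Σzᵢ/Kᵢ = 1.2402.
Both exceed 1, so a two-phase solution exists.
Newton–Raphson from ψ = 0.4:
  ψ = 0.4000: g = 0.13189, g' = -0.6094 → ψ = 0.6164
  ψ = 0.6164: g = 0.00558, g' = -0.5740 → ψ = 0.6262
Converged at ψ = 0.6262.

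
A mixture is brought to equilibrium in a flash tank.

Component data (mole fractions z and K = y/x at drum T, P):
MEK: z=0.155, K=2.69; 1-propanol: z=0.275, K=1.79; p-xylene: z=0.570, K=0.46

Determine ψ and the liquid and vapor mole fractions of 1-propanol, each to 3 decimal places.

ψ = 0.267, x_1-propanol = 0.227, y_1-propanol = 0.406

Newton iteration, ψ⁰ = 0.36:
  ψ = 0.360: g = -0.0501, g' = -0.531 → ψ = 0.266
  ψ = 0.266: g = 0.0009, g' = -0.555 → ψ = 0.267
Converged at ψ = 0.267.
Compositions from xᵢ = zᵢ/(1+ψ(Kᵢ−1)), yᵢ = Kᵢxᵢ:
  MEK: x = 0.107, y = 0.287
  1-propanol: x = 0.227, y = 0.406
  p-xylene: x = 0.666, y = 0.306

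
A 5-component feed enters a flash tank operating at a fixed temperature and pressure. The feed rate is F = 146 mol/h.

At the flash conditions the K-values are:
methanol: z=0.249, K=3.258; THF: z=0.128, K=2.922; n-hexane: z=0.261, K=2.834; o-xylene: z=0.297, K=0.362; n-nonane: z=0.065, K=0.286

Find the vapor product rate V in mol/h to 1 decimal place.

Rachford–Rice: g(V/F) = Σ zᵢ(Kᵢ−1)/(1+V/F(Kᵢ−1)) = 0.
Feasibility: ΣzᵢKᵢ = 2.051, Σzᵢ/Kᵢ = 1.260 — both > 1, two phases present.
Iterate (Newton) starting at V/F = 0.5:
  V/F = 0.500: g = 0.2888, g' = -0.983 → V/F = 0.794
  V/F = 0.794: g = 0.0025, g' = -1.055 → V/F = 0.796
Converged at V/F = 0.796.
Then V = V/F·F = 0.7963·146 = 116.3 mol/h and L = F − V = 29.7 mol/h.

V = 116.3 mol/h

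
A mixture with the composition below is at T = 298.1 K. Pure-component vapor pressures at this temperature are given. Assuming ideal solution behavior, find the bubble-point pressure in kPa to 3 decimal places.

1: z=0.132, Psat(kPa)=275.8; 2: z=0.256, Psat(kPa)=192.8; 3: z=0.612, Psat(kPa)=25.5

Pbub = 101.368 kPa

At the bubble point ψ → 0, so ΣzᵢKᵢ = 1 with Kᵢ = Pᵢˢᵃᵗ/P ⇒ P = ΣzᵢPᵢˢᵃᵗ.
P = 0.132·275.8 + 0.256·192.8 + 0.612·25.5 = 101.368 kPa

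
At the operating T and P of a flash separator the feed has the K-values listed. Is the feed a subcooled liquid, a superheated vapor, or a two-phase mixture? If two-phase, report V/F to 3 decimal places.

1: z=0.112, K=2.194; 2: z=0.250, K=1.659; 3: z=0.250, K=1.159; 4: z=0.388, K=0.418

two-phase, V/F = 0.301

ΣzᵢKᵢ = 1.112; Σzᵢ/Kᵢ = 1.346.
Both exceed 1, so a two-phase solution exists.
Let ψ = V/F and solve Σ zᵢ(Kᵢ−1)/(1+ψ(Kᵢ−1)) = 0.
Newton–Raphson from ψ = 0.5:
  ψ = 0.500: g = -0.0740, g' = -0.391 → ψ = 0.311
  ψ = 0.311: g = -0.0035, g' = -0.361 → ψ = 0.301
Converged at ψ = 0.301.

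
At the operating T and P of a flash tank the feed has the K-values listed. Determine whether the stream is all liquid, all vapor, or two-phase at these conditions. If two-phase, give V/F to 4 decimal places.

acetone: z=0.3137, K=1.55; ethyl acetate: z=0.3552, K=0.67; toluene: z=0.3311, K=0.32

all liquid

ΣzᵢKᵢ = 0.8302; Σzᵢ/Kᵢ = 1.7672.
Since ΣzᵢKᵢ < 1 the mixture is below its bubble point — single liquid phase.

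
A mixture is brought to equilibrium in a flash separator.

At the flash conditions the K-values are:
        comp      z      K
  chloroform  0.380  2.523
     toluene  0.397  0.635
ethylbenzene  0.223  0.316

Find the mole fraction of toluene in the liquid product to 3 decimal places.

x_toluene = 0.458

Material balance + equilibrium reduce to Σ zᵢ(Kᵢ−1)/(1+ψ(Kᵢ−1)) = 0.
g(0) = ΣzᵢKᵢ − 1 = 0.281 and g(1) = 1 − Σzᵢ/Kᵢ = -0.482, so a root lies in (0, 1).
Newton iteration, ψ⁰ = 0.5:
  ψ = 0.500: g = -0.0805, g' = -0.604 → ψ = 0.367
Converged at ψ = 0.367.
Compositions from xᵢ = zᵢ/(1+ψ(Kᵢ−1)), yᵢ = Kᵢxᵢ:
  chloroform: x = 0.244, y = 0.615
  toluene: x = 0.458, y = 0.291
  ethylbenzene: x = 0.298, y = 0.094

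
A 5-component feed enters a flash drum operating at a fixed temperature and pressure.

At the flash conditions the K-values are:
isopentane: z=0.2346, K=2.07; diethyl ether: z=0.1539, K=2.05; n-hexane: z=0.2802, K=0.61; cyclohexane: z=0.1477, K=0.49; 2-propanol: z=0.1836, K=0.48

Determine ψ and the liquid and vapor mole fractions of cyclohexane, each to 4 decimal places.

ψ = 0.2702, x_cyclohexane = 0.1713, y_cyclohexane = 0.0839

Newton iteration, ψ⁰ = 0.5:
  ψ = 0.5000: g = -0.09638, g' = -0.4126 → ψ = 0.2664
  ψ = 0.2664: g = 0.00167, g' = -0.4377 → ψ = 0.2702
Converged at ψ = 0.2702.
Compositions from xᵢ = zᵢ/(1+ψ(Kᵢ−1)), yᵢ = Kᵢxᵢ:
  isopentane: x = 0.1820, y = 0.3767
  diethyl ether: x = 0.1199, y = 0.2458
  n-hexane: x = 0.3132, y = 0.1911
  cyclohexane: x = 0.1713, y = 0.0839
  2-propanol: x = 0.2136, y = 0.1025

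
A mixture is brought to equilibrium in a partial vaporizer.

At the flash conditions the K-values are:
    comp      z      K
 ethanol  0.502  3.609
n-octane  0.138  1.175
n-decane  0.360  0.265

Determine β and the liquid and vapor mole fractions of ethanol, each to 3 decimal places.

β = 0.651, x_ethanol = 0.186, y_ethanol = 0.672

Rachford–Rice: g(β) = Σ zᵢ(Kᵢ−1)/(1+β(Kᵢ−1)) = 0.
g(0) = ΣzᵢKᵢ − 1 = 1.069 and g(1) = 1 − Σzᵢ/Kᵢ = -0.615, so a root lies in (0, 1).
Newton iteration, β⁰ = 0.5:
  β = 0.500: g = 0.1722, g' = -1.133 → β = 0.652
  β = 0.652: g = -0.0015, g' = -1.189 → β = 0.651
Converged at β = 0.651.
Compositions from xᵢ = zᵢ/(1+β(Kᵢ−1)), yᵢ = Kᵢxᵢ:
  ethanol: x = 0.186, y = 0.672
  n-octane: x = 0.124, y = 0.146
  n-decane: x = 0.690, y = 0.183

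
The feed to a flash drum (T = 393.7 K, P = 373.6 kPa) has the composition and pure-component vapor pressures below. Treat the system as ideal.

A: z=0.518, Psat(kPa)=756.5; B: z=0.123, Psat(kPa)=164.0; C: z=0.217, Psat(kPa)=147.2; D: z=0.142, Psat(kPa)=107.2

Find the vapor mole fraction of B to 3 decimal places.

y_B = 0.067

Raoult's law: Kᵢ = Pᵢˢᵃᵗ/P = Pᵢˢᵃᵗ/373.6.
  K_A = 756.5/373.6 = 2.02489, K_B = 164.0/373.6 = 0.43897, K_C = 147.2/373.6 = 0.39400, K_D = 107.2/373.6 = 0.28694
Newton–Raphson from ψ = 0.5:
  ψ = 0.500: g = -0.0909, g' = -0.651 → ψ = 0.360
  ψ = 0.360: g = -0.0033, g' = -0.612 → ψ = 0.355
Converged at ψ = 0.355.
Compositions from xᵢ = zᵢ/(1+ψ(Kᵢ−1)), yᵢ = Kᵢxᵢ:
  A: x = 0.380, y = 0.769
  B: x = 0.154, y = 0.067
  C: x = 0.276, y = 0.109
  D: x = 0.190, y = 0.055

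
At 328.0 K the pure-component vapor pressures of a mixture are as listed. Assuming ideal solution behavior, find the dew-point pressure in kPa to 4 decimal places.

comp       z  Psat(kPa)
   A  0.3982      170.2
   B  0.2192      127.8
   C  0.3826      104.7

At the dew point ψ → 1, so Σzᵢ/Kᵢ = 1 with Kᵢ = Pᵢˢᵃᵗ/P ⇒ 1/P = Σzᵢ/Pᵢˢᵃᵗ.
1/P = 0.3982/170.2 + 0.2192/127.8 + 0.3826/104.7 = 0.0077090 ⇒ P = 129.7180 kPa

Pdew = 129.7180 kPa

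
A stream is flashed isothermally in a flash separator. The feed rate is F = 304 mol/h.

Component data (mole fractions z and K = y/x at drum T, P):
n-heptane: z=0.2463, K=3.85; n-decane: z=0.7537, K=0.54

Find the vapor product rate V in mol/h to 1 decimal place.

V = 82.4 mol/h

Rachford–Rice: g(β) = Σ zᵢ(Kᵢ−1)/(1+β(Kᵢ−1)) = 0.
Feasibility: ΣzᵢKᵢ = 1.3553, Σzᵢ/Kᵢ = 1.4597 — both > 1, two phases present.
Binary case is linear: z₁(K₁−1)(1+β(K₂−1)) + z₂(K₂−1)(1+β(K₁−1)) = 0
⇒ β = [z₁(K₁−1)+z₂(K₂−1)] / [−(K₁−1)(K₂−1)] = 0.35525/1.31100 = 0.2710
Then V = β·F = 0.2710·304 = 82.4 mol/h and L = F − V = 221.6 mol/h.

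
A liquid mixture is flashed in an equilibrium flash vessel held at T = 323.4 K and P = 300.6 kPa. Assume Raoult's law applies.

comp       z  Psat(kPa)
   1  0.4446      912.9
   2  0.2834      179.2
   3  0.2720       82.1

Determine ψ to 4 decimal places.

ψ = 0.4939

Raoult's law: Kᵢ = Pᵢˢᵃᵗ/P = Pᵢˢᵃᵗ/300.6.
  K_1 = 912.9/300.6 = 3.036926, K_2 = 179.2/300.6 = 0.596141, K_3 = 82.1/300.6 = 0.273120
Newton iteration, ψ⁰ = 0.38:
  ψ = 0.3800: g = 0.10212, g' = -0.9250 → ψ = 0.4904
  ψ = 0.4904: g = 0.00311, g' = -0.8806 → ψ = 0.4939
Converged at ψ = 0.4939.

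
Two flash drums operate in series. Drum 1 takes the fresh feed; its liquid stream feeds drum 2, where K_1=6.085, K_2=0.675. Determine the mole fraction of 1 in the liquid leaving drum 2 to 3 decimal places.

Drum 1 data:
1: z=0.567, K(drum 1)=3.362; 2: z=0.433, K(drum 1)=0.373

Drum 1:
Binary case is linear: z₁(K₁−1)(1+ψ₁(K₂−1)) + z₂(K₂−1)(1+ψ₁(K₁−1)) = 0
⇒ ψ₁ = [z₁(K₁−1)+z₂(K₂−1)] / [−(K₁−1)(K₂−1)] = 1.0678/1.4810 = 0.721
Drum-1 compositions:
  1: x = 0.210, y = 0.705
  2: x = 0.790, y = 0.295
Drum-2 feed = drum-1 liquid: z₂ = (0.2098, 0.7902).
Drum 2:
Material balance + equilibrium reduce to Σ zᵢ(Kᵢ−1)/(1+ψ₂(Kᵢ−1)) = 0.
g(0) = ΣzᵢKᵢ − 1 = 0.810 and g(1) = 1 − Σzᵢ/Kᵢ = -0.205, so a root lies in (0, 1).
Newton–Raphson from ψ₂ = 0.5:
  ψ₂ = 0.500: g = -0.0055, g' = -0.551 → ψ₂ = 0.490
Converged at ψ₂ = 0.490.
  1: x = 0.060, y = 0.366
  2: x = 0.940, y = 0.634

x_1 (drum 2) = 0.060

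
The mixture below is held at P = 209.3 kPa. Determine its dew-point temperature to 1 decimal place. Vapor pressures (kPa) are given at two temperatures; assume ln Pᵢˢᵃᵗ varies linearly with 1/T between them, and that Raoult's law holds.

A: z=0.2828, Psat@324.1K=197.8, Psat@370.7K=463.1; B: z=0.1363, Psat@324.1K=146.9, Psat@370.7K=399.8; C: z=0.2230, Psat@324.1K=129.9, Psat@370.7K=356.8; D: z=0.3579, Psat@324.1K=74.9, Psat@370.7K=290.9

Dew-point temperature: Σzᵢ·P/Pᵢˢᵃᵗ(T) = 1. Interpolate ln Pᵢˢᵃᵗ = aᵢ + bᵢ/T.
  T = 324.1 K: ΣzᵢP/Pᵢˢᵃᵗ = 1.8529
  T = 370.7 K: ΣzᵢP/Pᵢˢᵃᵗ = 0.5875
  T = 347.4 K: ΣzᵢP/Pᵢˢᵃᵗ = 0.9984
  T = 335.8 K: ΣzᵢP/Pᵢˢᵃᵗ = 1.3417
  T = 341.6 K: ΣzᵢP/Pᵢˢᵃᵗ = 1.1541
  T = 344.5 K: ΣzᵢP/Pᵢˢᵃᵗ = 1.0727
Interpolating between 344.5 K and 347.4 K gives T ≈ 347.3 K.

T = 347.3 K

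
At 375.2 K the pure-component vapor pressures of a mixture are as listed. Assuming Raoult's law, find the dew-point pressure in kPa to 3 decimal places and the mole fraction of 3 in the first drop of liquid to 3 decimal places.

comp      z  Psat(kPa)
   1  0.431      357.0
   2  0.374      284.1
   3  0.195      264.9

Pdew = 306.763 kPa, x_3 = 0.226

At the dew point ψ → 1, so Σzᵢ/Kᵢ = 1 with Kᵢ = Pᵢˢᵃᵗ/P ⇒ 1/P = Σzᵢ/Pᵢˢᵃᵗ.
1/P = 0.431/357.0 + 0.374/284.1 + 0.195/264.9 = 0.003260 ⇒ P = 306.763 kPa
xᵢ = zᵢP/Pᵢˢᵃᵗ ⇒ x_3 = 0.195·306.763/264.9 = 0.226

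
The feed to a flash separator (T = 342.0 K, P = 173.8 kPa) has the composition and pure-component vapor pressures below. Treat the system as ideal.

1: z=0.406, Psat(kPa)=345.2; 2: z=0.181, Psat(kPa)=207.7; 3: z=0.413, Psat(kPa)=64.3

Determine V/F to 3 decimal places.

Raoult's law: Kᵢ = Pᵢˢᵃᵗ/P = Pᵢˢᵃᵗ/173.8.
  K_1 = 345.2/173.8 = 1.98619, K_2 = 207.7/173.8 = 1.19505, K_3 = 64.3/173.8 = 0.36997
Material balance + equilibrium reduce to Σ zᵢ(Kᵢ−1)/(1+V/F(Kᵢ−1)) = 0.
Check two-phase: ΣzᵢKᵢ = 1.175 > 1 and Σzᵢ/Kᵢ = 1.472 > 1, so g(0) = 0.175 > 0 and g(1) = -0.472 < 0.
Newton iteration, V/F⁰ = 0.6:
  V/F = 0.600: g = -0.1352, g' = -0.585 → V/F = 0.369
  V/F = 0.369: g = -0.0125, g' = -0.497 → V/F = 0.344
Converged at V/F = 0.344.

V/F = 0.344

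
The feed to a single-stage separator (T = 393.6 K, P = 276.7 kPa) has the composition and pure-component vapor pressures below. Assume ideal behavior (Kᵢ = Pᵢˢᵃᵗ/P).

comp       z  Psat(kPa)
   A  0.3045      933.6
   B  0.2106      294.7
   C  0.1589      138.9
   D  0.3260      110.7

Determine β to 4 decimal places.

β = 0.4398

Raoult's law: Kᵢ = Pᵢˢᵃᵗ/P = Pᵢˢᵃᵗ/276.7.
  K_A = 933.6/276.7 = 3.374051, K_B = 294.7/276.7 = 1.065052, K_C = 138.9/276.7 = 0.501988, K_D = 110.7/276.7 = 0.400072
Rachford–Rice: g(β) = Σ zᵢ(Kᵢ−1)/(1+β(Kᵢ−1)) = 0.
g(0) = ΣzᵢKᵢ − 1 = 0.4619 and g(1) = 1 − Σzᵢ/Kᵢ = -0.4194, so a root lies in (0, 1).
Newton iteration, β⁰ = 0.5:
  β = 0.5000: g = -0.04094, g' = -0.6689 → β = 0.4388
  β = 0.4388: g = 0.00067, g' = -0.6932 → β = 0.4398
Converged at β = 0.4398.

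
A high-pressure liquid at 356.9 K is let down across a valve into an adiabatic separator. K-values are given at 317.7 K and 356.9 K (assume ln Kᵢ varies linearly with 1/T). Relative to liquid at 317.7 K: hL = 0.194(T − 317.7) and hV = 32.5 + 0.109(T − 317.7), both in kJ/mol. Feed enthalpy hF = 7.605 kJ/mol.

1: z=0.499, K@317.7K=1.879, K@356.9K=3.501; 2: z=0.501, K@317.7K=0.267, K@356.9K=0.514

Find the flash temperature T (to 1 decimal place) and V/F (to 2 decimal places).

T = 321.9 K, V/F = 0.21

Adiabatic flash: solve Rachford–Rice at each trial T, then check hF = ψ·hV(T) + (1−ψ)·hL(T).
  T = 317.7 K: K = (1.879, 0.267), RR gives ψ = 0.111, H_out = 3.601 kJ/mol
  T = 356.9 K: K = (3.501, 0.514), RR gives ψ = 0.826, H_out = 31.710 kJ/mol
  T = 337.3 K: K = (2.612, 0.378), RR gives ψ = 0.491, H_out = 18.937 kJ/mol
  T = 327.5 K: K = (2.226, 0.319), RR gives ψ = 0.324, H_out = 12.172 kJ/mol
  T = 322.6 K: K = (2.048, 0.292), RR gives ψ = 0.227, H_out = 8.234 kJ/mol
  T = 320.1 K: K = (1.961, 0.279), RR gives ψ = 0.171, H_out = 5.979 kJ/mol
  T = 321.4 K: K = (2.006, 0.286), RR gives ψ = 0.201, H_out = 7.176 kJ/mol
Linear interpolation between T = 321.4 (H_out = 7.176) and T = 322.6 (H_out = 8.234) on hF = 7.605 gives T ≈ 321.9 K, at which ψ = 0.21.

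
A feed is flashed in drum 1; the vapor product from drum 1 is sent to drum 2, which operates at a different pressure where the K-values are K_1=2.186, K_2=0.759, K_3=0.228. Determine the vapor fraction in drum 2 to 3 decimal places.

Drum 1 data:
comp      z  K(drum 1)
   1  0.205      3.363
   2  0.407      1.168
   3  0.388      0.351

V/F (drum 2) = 0.367

Drum 1:
Let ψ₁ = V/F and solve Σ zᵢ(Kᵢ−1)/(1+ψ₁(Kᵢ−1)) = 0.
g(0) = ΣzᵢKᵢ − 1 = 0.301 and g(1) = 1 − Σzᵢ/Kᵢ = -0.515, so a root lies in (0, 1).
Newton–Raphson from ψ₁ = 0.46:
  ψ₁ = 0.460: g = -0.0634, g' = -0.605 → ψ₁ = 0.355
  ψ₁ = 0.355: g = 0.0006, g' = -0.625 → ψ₁ = 0.356
Converged at ψ₁ = 0.356.
Drum-1 compositions:
  1: x = 0.111, y = 0.374
  2: x = 0.384, y = 0.449
  3: x = 0.505, y = 0.177
Drum-2 feed = drum-1 vapor: z₂ = (0.3743, 0.4485, 0.1771).
Drum 2:
Iterate (Newton) starting at ψ₂ = 0.37:
  ψ₂ = 0.370: g = -0.0016, g' = -0.493 → ψ₂ = 0.367
Converged at ψ₂ = 0.367.
  1: x = 0.261, y = 0.570
  2: x = 0.492, y = 0.373
  3: x = 0.247, y = 0.056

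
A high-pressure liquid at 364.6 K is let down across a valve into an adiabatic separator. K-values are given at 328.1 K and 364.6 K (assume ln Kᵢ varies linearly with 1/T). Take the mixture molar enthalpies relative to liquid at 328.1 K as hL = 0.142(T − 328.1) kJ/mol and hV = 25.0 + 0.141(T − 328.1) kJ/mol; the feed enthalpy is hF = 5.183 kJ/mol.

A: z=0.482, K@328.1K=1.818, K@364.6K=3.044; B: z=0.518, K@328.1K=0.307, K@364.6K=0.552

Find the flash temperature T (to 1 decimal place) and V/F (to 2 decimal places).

T = 332.8 K, V/F = 0.18

Adiabatic flash: solve Rachford–Rice at each trial T, then check hF = ψ·hV(T) + (1−ψ)·hL(T).
  T = 328.1 K: K = (1.818, 0.307), RR gives ψ = 0.062, H_out = 1.557 kJ/mol
  T = 364.6 K: K = (3.044, 0.552), RR gives ψ = 0.822, H_out = 25.715 kJ/mol
  T = 346.4 K: K = (2.386, 0.418), RR gives ψ = 0.455, H_out = 13.968 kJ/mol
  T = 337.2 K: K = (2.089, 0.360), RR gives ψ = 0.277, H_out = 8.215 kJ/mol
  T = 332.6 K: K = (1.949, 0.332), RR gives ψ = 0.176, H_out = 5.042 kJ/mol
  T = 334.9 K: K = (2.018, 0.346), RR gives ψ = 0.228, H_out = 6.667 kJ/mol
Linear interpolation between T = 332.6 (H_out = 5.042) and T = 334.9 (H_out = 6.667) on hF = 5.183 gives T ≈ 332.8 K, at which ψ = 0.18.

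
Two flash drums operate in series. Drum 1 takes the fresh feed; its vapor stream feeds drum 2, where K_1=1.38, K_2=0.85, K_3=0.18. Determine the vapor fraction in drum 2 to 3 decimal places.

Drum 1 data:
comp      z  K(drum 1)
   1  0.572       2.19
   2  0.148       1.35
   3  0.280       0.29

Drum 1:
Iterate (Newton) starting at ψ₁ = 0.55:
  ψ₁ = 0.550: g = 0.1287, g' = -0.689 → ψ₁ = 0.737
  ψ₁ = 0.737: g = -0.0131, g' = -0.862 → ψ₁ = 0.722
  ψ₁ = 0.722: g = -0.0002, g' = -0.840 → ψ₁ = 0.721
Converged at ψ₁ = 0.721.
Drum-1 compositions:
  1: x = 0.308, y = 0.674
  2: x = 0.118, y = 0.160
  3: x = 0.574, y = 0.166
Drum-2 feed = drum-1 vapor: z₂ = (0.6740, 0.1595, 0.1665).
Drum 2:
Rachford–Rice: g(ψ₂) = Σ zᵢ(Kᵢ−1)/(1+ψ₂(Kᵢ−1)) = 0.
g(0) = ΣzᵢKᵢ − 1 = 0.096 and g(1) = 1 − Σzᵢ/Kᵢ = -0.601, so a root lies in (0, 1).
Newton–Raphson from ψ₂ = 0.57:
  ψ₂ = 0.570: g = -0.0720, g' = -0.465 → ψ₂ = 0.415
  ψ₂ = 0.415: g = -0.0113, g' = -0.334 → ψ₂ = 0.381
  ψ₂ = 0.381: g = -0.0003, g' = -0.315 → ψ₂ = 0.380
Converged at ψ₂ = 0.380.
  1: x = 0.589, y = 0.813
  2: x = 0.169, y = 0.144
  3: x = 0.242, y = 0.044

V/F (drum 2) = 0.380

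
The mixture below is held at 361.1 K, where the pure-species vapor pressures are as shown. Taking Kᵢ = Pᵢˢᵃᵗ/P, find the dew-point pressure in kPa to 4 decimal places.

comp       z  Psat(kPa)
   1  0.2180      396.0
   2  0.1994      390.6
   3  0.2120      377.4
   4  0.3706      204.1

Pdew = 290.8231 kPa

At the dew point ψ → 1, so Σzᵢ/Kᵢ = 1 with Kᵢ = Pᵢˢᵃᵗ/P ⇒ 1/P = Σzᵢ/Pᵢˢᵃᵗ.
1/P = 0.2180/396.0 + 0.1994/390.6 + 0.2120/377.4 + 0.3706/204.1 = 0.0034385 ⇒ P = 290.8231 kPa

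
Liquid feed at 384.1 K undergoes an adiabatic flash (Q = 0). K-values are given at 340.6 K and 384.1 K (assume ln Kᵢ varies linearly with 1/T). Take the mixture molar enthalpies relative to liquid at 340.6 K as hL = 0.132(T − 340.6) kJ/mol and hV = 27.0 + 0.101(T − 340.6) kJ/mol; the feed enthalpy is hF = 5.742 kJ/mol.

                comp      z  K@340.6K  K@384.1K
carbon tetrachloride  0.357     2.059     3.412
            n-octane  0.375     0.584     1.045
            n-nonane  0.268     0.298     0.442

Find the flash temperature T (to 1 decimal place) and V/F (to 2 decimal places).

T = 346.5 K, V/F = 0.19

Adiabatic flash: solve Rachford–Rice at each trial T, then check hF = ψ·hV(T) + (1−ψ)·hL(T).
  T = 340.6 K: K = (2.059, 0.584, 0.298), RR gives ψ = 0.058, H_out = 1.576 kJ/mol
  T = 384.1 K: K = (3.412, 1.045, 0.442), RR gives ψ = 0.877, H_out = 28.228 kJ/mol
  T = 362.4 K: K = (2.693, 0.795, 0.367), RR gives ψ = 0.489, H_out = 15.747 kJ/mol
  T = 351.5 K: K = (2.364, 0.685, 0.332), RR gives ψ = 0.285, H_out = 9.025 kJ/mol
  T = 346.1 K: K = (2.210, 0.634, 0.315), RR gives ψ = 0.177, H_out = 5.475 kJ/mol
  T = 348.8 K: K = (2.287, 0.659, 0.323), RR gives ψ = 0.232, H_out = 7.277 kJ/mol
  T = 347.5 K: K = (2.250, 0.647, 0.319), RR gives ψ = 0.206, H_out = 6.417 kJ/mol
Linear interpolation between T = 346.1 (H_out = 5.475) and T = 347.5 (H_out = 6.417) on hF = 5.742 gives T ≈ 346.5 K, at which ψ = 0.19.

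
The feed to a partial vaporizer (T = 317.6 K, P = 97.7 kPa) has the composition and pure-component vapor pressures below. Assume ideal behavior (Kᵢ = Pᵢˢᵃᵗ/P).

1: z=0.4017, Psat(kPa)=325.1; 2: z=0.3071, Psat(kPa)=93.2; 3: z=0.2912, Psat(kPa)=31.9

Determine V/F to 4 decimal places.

V/F = 0.6613

Raoult's law: Kᵢ = Pᵢˢᵃᵗ/P = Pᵢˢᵃᵗ/97.7.
  K_1 = 325.1/97.7 = 3.327533, K_2 = 93.2/97.7 = 0.953941, K_3 = 31.9/97.7 = 0.326510
Material balance + equilibrium reduce to Σ zᵢ(Kᵢ−1)/(1+V/F(Kᵢ−1)) = 0.
Check two-phase: ΣzᵢKᵢ = 1.7247 > 1 and Σzᵢ/Kᵢ = 1.3345 > 1, so g(0) = 0.7247 > 0 and g(1) = -0.3345 < 0.
Newton iteration, V/F⁰ = 0.46:
  V/F = 0.4600: g = 0.15293, g' = -0.7855 → V/F = 0.6547
  V/F = 0.6547: g = 0.00508, g' = -0.7649 → V/F = 0.6613
Converged at V/F = 0.6613.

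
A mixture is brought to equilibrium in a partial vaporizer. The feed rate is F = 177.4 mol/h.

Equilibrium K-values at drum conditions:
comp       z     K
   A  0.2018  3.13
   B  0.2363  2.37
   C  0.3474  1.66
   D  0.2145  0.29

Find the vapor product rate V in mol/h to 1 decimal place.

V = 162.0 mol/h

Rachford–Rice: g(ψ) = Σ zᵢ(Kᵢ−1)/(1+ψ(Kᵢ−1)) = 0.
Feasibility: ΣzᵢKᵢ = 1.8306, Σzᵢ/Kᵢ = 1.1131 — both > 1, two phases present.
Newton–Raphson from ψ = 0.5:
  ψ = 0.5000: g = 0.33655, g' = -0.7164 → ψ = 0.9698
  ψ = 0.9698: g = -0.06997, g' = -1.3503 → ψ = 0.9180
  ψ = 0.9180: g = -0.00572, g' = -1.1422 → ψ = 0.9130
  ψ = 0.9130: g = -0.00004, g' = -1.1258 → ψ = 0.9129
Converged at ψ = 0.9129.
Then V = ψ·F = 0.9129·177.4 = 162.0 mol/h and L = F − V = 15.4 mol/h.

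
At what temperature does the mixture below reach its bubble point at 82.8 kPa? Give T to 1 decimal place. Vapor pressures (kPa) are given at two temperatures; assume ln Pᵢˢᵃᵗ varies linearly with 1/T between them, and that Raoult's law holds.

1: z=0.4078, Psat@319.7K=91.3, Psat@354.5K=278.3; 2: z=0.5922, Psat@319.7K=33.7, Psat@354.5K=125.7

Bubble-point temperature: ΣzᵢPᵢˢᵃᵗ(T) = P. Interpolate ln Pᵢˢᵃᵗ = aᵢ + bᵢ/T.
  T = 319.7 K: ΣzᵢPᵢˢᵃᵗ = 57.19 kPa
  T = 354.5 K: ΣzᵢPᵢˢᵃᵗ = 187.93 kPa
  T = 337.1 K: ΣzᵢPᵢˢᵃᵗ = 106.78 kPa
  T = 328.4 K: ΣzᵢPᵢˢᵃᵗ = 78.77 kPa
  T = 332.8 K: ΣzᵢPᵢˢᵃᵗ = 92.04 kPa
  T = 330.6 K: ΣzᵢPᵢˢᵃᵗ = 85.19 kPa
Interpolating between 328.4 K and 330.6 K gives T ≈ 329.8 K.

T = 329.8 K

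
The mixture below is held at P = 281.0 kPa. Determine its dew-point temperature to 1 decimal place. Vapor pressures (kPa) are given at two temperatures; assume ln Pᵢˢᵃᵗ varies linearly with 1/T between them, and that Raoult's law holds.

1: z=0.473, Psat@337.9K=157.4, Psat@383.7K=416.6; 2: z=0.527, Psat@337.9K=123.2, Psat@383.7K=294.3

Dew-point temperature: Σzᵢ·P/Pᵢˢᵃᵗ(T) = 1. Interpolate ln Pᵢˢᵃᵗ = aᵢ + bᵢ/T.
  T = 337.9 K: ΣzᵢP/Pᵢˢᵃᵗ = 2.0464
  T = 383.7 K: ΣzᵢP/Pᵢˢᵃᵗ = 0.8222
  T = 360.8 K: ΣzᵢP/Pᵢˢᵃᵗ = 1.2598
  T = 372.2 K: ΣzᵢP/Pᵢˢᵃᵗ = 1.0120
  T = 377.9 K: ΣzᵢP/Pᵢˢᵃᵗ = 0.9115
  T = 375.0 K: ΣzᵢP/Pᵢˢᵃᵗ = 0.9609
  T = 373.6 K: ΣzᵢP/Pᵢˢᵃᵗ = 0.9860
Interpolating between 372.2 K and 373.6 K gives T ≈ 372.8 K.

T = 372.8 K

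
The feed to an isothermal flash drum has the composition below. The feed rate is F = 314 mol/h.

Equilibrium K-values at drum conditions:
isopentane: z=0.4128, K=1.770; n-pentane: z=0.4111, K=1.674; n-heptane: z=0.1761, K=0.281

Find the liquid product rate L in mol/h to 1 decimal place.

L = 30.9 mol/h

Rachford–Rice: g(V/F) = Σ zᵢ(Kᵢ−1)/(1+V/F(Kᵢ−1)) = 0.
Check two-phase: ΣzᵢKᵢ = 1.4683 > 1 and Σzᵢ/Kᵢ = 1.1055 > 1, so g(0) = 0.4683 > 0 and g(1) = -0.1055 < 0.
Newton iteration, V/F⁰ = 0.5:
  V/F = 0.5000: g = 0.23906, g' = -0.4540 → V/F = 1.0000
  V/F = 1.0000: g = -0.10549, g' = -1.2977 → V/F = 0.9187
  V/F = 0.9187: g = -0.01572, g' = -0.9453 → V/F = 0.9021
  V/F = 0.9021: g = -0.00043, g' = -0.8947 → V/F = 0.9016
Converged at V/F = 0.9016.
Then V = V/F·F = 0.9016·314 = 283.1 mol/h and L = F − V = 30.9 mol/h.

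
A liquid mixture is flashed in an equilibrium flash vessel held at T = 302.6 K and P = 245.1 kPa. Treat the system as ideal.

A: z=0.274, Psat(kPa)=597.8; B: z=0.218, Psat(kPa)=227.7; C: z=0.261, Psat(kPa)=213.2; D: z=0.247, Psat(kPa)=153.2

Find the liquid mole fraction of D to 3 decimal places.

Raoult's law: Kᵢ = Pᵢˢᵃᵗ/P = Pᵢˢᵃᵗ/245.1.
  K_A = 597.8/245.1 = 2.43900, K_B = 227.7/245.1 = 0.92901, K_C = 213.2/245.1 = 0.86985, K_D = 153.2/245.1 = 0.62505
Newton iteration, ψ⁰ = 0.4:
  ψ = 0.400: g = 0.0895, g' = -0.283 → ψ = 0.717
  ψ = 0.717: g = 0.0137, g' = -0.209 → ψ = 0.782
  ψ = 0.782: g = 0.0002, g' = -0.202 → ψ = 0.783
Converged at ψ = 0.783.
Compositions from xᵢ = zᵢ/(1+ψ(Kᵢ−1)), yᵢ = Kᵢxᵢ:
  A: x = 0.129, y = 0.314
  B: x = 0.231, y = 0.214
  C: x = 0.291, y = 0.253
  D: x = 0.350, y = 0.219

x_D = 0.350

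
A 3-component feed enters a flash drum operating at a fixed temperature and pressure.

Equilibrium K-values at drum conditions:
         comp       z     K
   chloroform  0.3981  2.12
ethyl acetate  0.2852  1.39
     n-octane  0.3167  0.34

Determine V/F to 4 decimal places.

V/F = 0.6182

Material balance + equilibrium reduce to Σ zᵢ(Kᵢ−1)/(1+V/F(Kᵢ−1)) = 0.
Feasibility: ΣzᵢKᵢ = 1.3481, Σzᵢ/Kᵢ = 1.3244 — both > 1, two phases present.
Iterate (Newton) starting at V/F = 0.49:
  V/F = 0.4900: g = 0.07233, g' = -0.5401 → V/F = 0.6239
  V/F = 0.6239: g = -0.00343, g' = -0.5998 → V/F = 0.6182
Converged at V/F = 0.6182.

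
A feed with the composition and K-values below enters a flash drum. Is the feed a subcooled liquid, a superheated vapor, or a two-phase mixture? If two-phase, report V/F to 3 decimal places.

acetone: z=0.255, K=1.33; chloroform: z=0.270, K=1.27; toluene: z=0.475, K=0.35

ΣzᵢKᵢ = 0.848; Σzᵢ/Kᵢ = 1.761.
Since ΣzᵢKᵢ < 1 the mixture is below its bubble point — single liquid phase.

subcooled liquid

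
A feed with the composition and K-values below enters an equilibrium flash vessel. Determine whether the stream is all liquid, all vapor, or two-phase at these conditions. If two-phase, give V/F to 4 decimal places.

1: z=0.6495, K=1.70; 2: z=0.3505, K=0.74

ΣzᵢKᵢ = 1.3635; Σzᵢ/Kᵢ = 0.8557.
Since Σzᵢ/Kᵢ < 1 the mixture is above its dew point — single vapor phase.

all vapor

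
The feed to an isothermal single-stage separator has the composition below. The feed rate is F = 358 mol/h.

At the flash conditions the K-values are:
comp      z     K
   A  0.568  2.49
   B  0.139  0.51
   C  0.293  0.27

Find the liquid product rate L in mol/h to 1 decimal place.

Let β = V/F and solve Σ zᵢ(Kᵢ−1)/(1+β(Kᵢ−1)) = 0.
Feasibility: ΣzᵢKᵢ = 1.564, Σzᵢ/Kᵢ = 1.586 — both > 1, two phases present.
Newton iteration, β⁰ = 0.5:
  β = 0.500: g = 0.0580, g' = -0.860 → β = 0.567
  β = 0.567: g = -0.0009, g' = -0.889 → β = 0.566
Converged at β = 0.566.
Then V = β·F = 0.5664·358 = 202.8 mol/h and L = F − V = 155.2 mol/h.

L = 155.2 mol/h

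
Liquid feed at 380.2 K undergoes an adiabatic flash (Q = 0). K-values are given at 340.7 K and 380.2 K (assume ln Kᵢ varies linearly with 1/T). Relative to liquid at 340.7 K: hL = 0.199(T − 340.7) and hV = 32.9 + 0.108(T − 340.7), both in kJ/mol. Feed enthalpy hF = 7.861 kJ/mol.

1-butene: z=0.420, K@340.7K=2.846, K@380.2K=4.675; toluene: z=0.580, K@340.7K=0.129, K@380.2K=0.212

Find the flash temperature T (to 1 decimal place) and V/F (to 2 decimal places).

Adiabatic flash: solve Rachford–Rice at each trial T, then check hF = ψ·hV(T) + (1−ψ)·hL(T).
  T = 340.7 K: K = (2.846, 0.129), RR gives ψ = 0.168, H_out = 5.528 kJ/mol
  T = 380.2 K: K = (4.675, 0.212), RR gives ψ = 0.375, H_out = 18.855 kJ/mol
  T = 360.4 K: K = (3.695, 0.168), RR gives ψ = 0.289, H_out = 12.921 kJ/mol
  T = 350.5 K: K = (3.253, 0.147), RR gives ψ = 0.235, H_out = 9.478 kJ/mol
  T = 345.6 K: K = (3.045, 0.138), RR gives ψ = 0.204, H_out = 7.586 kJ/mol
  T = 348.1 K: K = (3.150, 0.143), RR gives ψ = 0.220, H_out = 8.570 kJ/mol
  T = 346.9 K: K = (3.100, 0.141), RR gives ψ = 0.212, H_out = 8.103 kJ/mol
Linear interpolation between T = 345.6 (H_out = 7.586) and T = 346.9 (H_out = 8.103) on hF = 7.861 gives T ≈ 346.3 K, at which ψ = 0.21.

T = 346.3 K, V/F = 0.21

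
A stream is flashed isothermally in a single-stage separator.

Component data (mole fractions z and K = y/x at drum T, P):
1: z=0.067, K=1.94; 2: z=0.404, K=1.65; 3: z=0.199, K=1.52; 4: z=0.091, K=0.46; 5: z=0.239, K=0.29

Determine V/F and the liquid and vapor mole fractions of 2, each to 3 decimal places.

Material balance + equilibrium reduce to Σ zᵢ(Kᵢ−1)/(1+V/F(Kᵢ−1)) = 0.
Feasibility: ΣzᵢKᵢ = 1.210, Σzᵢ/Kᵢ = 1.432 — both > 1, two phases present.
Newton–Raphson from V/F = 0.5:
  V/F = 0.500: g = -0.0072, g' = -0.498 → V/F = 0.485
Converged at V/F = 0.485.
Compositions from xᵢ = zᵢ/(1+V/F(Kᵢ−1)), yᵢ = Kᵢxᵢ:
  1: x = 0.046, y = 0.089
  2: x = 0.307, y = 0.507
  3: x = 0.159, y = 0.242
  4: x = 0.123, y = 0.057
  5: x = 0.365, y = 0.106

V/F = 0.485, x_2 = 0.307, y_2 = 0.507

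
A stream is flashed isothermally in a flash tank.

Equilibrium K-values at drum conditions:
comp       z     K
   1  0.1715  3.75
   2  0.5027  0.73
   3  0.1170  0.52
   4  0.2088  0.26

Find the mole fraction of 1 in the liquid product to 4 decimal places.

x_1 = 0.1332

Iterate (Newton) starting at ψ = 0.5:
  ψ = 0.5000: g = -0.27749, g' = -0.6137 → ψ = 0.0478
  ψ = 0.0478: g = 0.06165, g' = -1.2017 → ψ = 0.0991
  ψ = 0.0991: g = 0.00544, g' = -1.0024 → ψ = 0.1045
  ψ = 0.1045: g = 0.00005, g' = -0.9854 → ψ = 0.1046
Converged at ψ = 0.1046.
Compositions from xᵢ = zᵢ/(1+ψ(Kᵢ−1)), yᵢ = Kᵢxᵢ:
  1: x = 0.1332, y = 0.4995
  2: x = 0.5173, y = 0.3776
  3: x = 0.1232, y = 0.0641
  4: x = 0.2263, y = 0.0588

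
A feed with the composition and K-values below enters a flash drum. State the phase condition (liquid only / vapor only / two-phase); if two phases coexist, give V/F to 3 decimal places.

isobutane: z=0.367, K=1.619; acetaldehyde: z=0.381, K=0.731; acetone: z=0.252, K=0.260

ΣzᵢKᵢ = 0.938; Σzᵢ/Kᵢ = 1.717.
Since ΣzᵢKᵢ < 1 the mixture is below its bubble point — single liquid phase.

liquid only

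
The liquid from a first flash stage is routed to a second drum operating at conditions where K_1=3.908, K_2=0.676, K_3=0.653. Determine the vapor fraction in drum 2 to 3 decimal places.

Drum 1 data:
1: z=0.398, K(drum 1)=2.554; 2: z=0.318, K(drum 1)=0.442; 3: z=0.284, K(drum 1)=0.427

V/F (drum 2) = 0.544

Drum 1:
Iterate (Newton) starting at ψ₁ = 0.5:
  ψ₁ = 0.500: g = -0.1261, g' = -0.678 → ψ₁ = 0.314
  ψ₁ = 0.314: g = 0.0021, g' = -0.718 → ψ₁ = 0.317
Converged at ψ₁ = 0.317.
Drum-1 compositions:
  1: x = 0.267, y = 0.681
  2: x = 0.386, y = 0.171
  3: x = 0.347, y = 0.148
Drum-2 feed = drum-1 liquid: z₂ = (0.2667, 0.3863, 0.3470).
Drum 2:
Rachford–Rice: g(ψ₂) = Σ zᵢ(Kᵢ−1)/(1+ψ₂(Kᵢ−1)) = 0.
Feasibility: ΣzᵢKᵢ = 1.530, Σzᵢ/Kᵢ = 1.171 — both > 1, two phases present.
Iterate (Newton) starting at ψ₂ = 0.6:
  ψ₂ = 0.600: g = -0.0249, g' = -0.428 → ψ₂ = 0.542
  ψ₂ = 0.542: g = 0.0010, g' = -0.463 → ψ₂ = 0.544
Converged at ψ₂ = 0.544.
  1: x = 0.103, y = 0.404
  2: x = 0.469, y = 0.317
  3: x = 0.428, y = 0.279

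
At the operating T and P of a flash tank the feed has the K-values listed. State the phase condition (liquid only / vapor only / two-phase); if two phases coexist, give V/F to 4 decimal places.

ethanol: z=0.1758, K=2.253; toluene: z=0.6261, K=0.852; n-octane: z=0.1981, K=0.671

ΣzᵢKᵢ = 1.0624; Σzᵢ/Kᵢ = 1.1081.
Both exceed 1, so a two-phase solution exists.
Iterate (Newton) starting at ψ = 0.5:
  ψ = 0.5000: g = -0.04264, g' = -0.1510 → ψ = 0.2177
  ψ = 0.2177: g = 0.00712, g' = -0.2099 → ψ = 0.2516
  ψ = 0.2516: g = 0.00017, g' = -0.1998 → ψ = 0.2525
Converged at ψ = 0.2525.

two-phase, V/F = 0.2525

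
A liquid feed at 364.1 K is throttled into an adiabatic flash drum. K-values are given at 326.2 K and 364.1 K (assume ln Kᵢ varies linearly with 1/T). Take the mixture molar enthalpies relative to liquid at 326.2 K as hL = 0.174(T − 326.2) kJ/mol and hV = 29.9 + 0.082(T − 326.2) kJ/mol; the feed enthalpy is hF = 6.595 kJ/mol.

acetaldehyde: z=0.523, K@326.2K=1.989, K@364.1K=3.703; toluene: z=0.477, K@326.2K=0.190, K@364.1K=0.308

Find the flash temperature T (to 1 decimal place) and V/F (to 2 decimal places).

T = 328.6 K, V/F = 0.21

Adiabatic flash: solve Rachford–Rice at each trial T, then check hF = ψ·hV(T) + (1−ψ)·hL(T).
  T = 326.2 K: K = (1.989, 0.190), RR gives ψ = 0.163, H_out = 4.885 kJ/mol
  T = 364.1 K: K = (3.703, 0.308), RR gives ψ = 0.579, H_out = 21.896 kJ/mol
  T = 345.1 K: K = (2.758, 0.245), RR gives ψ = 0.421, H_out = 15.156 kJ/mol
  T = 335.6 K: K = (2.351, 0.216), RR gives ψ = 0.314, H_out = 10.763 kJ/mol
  T = 330.9 K: K = (2.165, 0.203), RR gives ψ = 0.247, H_out = 8.089 kJ/mol
  T = 328.5 K: K = (2.074, 0.196), RR gives ψ = 0.207, H_out = 6.532 kJ/mol
Linear interpolation between T = 328.5 (H_out = 6.532) and T = 330.9 (H_out = 8.089) on hF = 6.595 gives T ≈ 328.6 K, at which ψ = 0.21.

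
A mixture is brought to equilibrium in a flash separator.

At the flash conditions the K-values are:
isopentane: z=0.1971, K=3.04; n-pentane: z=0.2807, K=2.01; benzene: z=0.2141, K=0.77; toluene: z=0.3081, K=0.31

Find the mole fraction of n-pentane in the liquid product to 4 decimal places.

x_n-pentane = 0.1852

Let ψ = V/F and solve Σ zᵢ(Kᵢ−1)/(1+ψ(Kᵢ−1)) = 0.
Check two-phase: ΣzᵢKᵢ = 1.4238 > 1 and Σzᵢ/Kᵢ = 1.4764 > 1, so g(0) = 0.4238 > 0 and g(1) = -0.4764 < 0.
Newton iteration, ψ⁰ = 0.42:
  ψ = 0.4200: g = 0.06177, g' = -0.6838 → ψ = 0.5103
  ψ = 0.5103: g = 0.00015, g' = -0.6856 → ψ = 0.5105
Converged at ψ = 0.5105.
Compositions from xᵢ = zᵢ/(1+ψ(Kᵢ−1)), yᵢ = Kᵢxᵢ:
  isopentane: x = 0.0965, y = 0.2935
  n-pentane: x = 0.1852, y = 0.3723
  benzene: x = 0.2426, y = 0.1868
  toluene: x = 0.4757, y = 0.1475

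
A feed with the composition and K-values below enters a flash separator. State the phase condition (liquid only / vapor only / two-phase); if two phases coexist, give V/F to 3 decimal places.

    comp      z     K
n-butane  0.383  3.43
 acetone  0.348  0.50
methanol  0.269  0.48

two-phase, V/F = 0.499

ΣzᵢKᵢ = 1.617; Σzᵢ/Kᵢ = 1.368.
Both exceed 1, so a two-phase solution exists.
Let ψ = V/F and solve Σ zᵢ(Kᵢ−1)/(1+ψ(Kᵢ−1)) = 0.
Newton–Raphson from ψ = 0.5:
  ψ = 0.500: g = -0.0009, g' = -0.748 → ψ = 0.499
Converged at ψ = 0.499.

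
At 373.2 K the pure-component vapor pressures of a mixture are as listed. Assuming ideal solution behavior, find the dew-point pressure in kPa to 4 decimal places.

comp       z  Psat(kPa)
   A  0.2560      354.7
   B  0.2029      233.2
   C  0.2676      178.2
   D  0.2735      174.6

Pdew = 214.5957 kPa

At the dew point ψ → 1, so Σzᵢ/Kᵢ = 1 with Kᵢ = Pᵢˢᵃᵗ/P ⇒ 1/P = Σzᵢ/Pᵢˢᵃᵗ.
1/P = 0.2560/354.7 + 0.2029/233.2 + 0.2676/178.2 + 0.2735/174.6 = 0.0046599 ⇒ P = 214.5957 kPa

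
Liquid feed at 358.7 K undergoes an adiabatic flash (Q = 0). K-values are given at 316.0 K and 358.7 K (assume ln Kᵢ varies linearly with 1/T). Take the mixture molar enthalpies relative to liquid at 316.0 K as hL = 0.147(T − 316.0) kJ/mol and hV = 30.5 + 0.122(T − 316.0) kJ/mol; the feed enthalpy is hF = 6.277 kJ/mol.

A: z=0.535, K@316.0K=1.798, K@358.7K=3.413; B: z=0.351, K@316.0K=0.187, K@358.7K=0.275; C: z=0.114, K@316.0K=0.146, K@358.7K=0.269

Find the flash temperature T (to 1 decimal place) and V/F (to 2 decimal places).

T = 321.5 K, V/F = 0.18

Adiabatic flash: solve Rachford–Rice at each trial T, then check hF = ψ·hV(T) + (1−ψ)·hL(T).
  T = 316.0 K: K = (1.798, 0.187, 0.146), RR gives ψ = 0.067, H_out = 2.053 kJ/mol
  T = 358.7 K: K = (3.413, 0.275, 0.269), RR gives ψ = 0.544, H_out = 22.280 kJ/mol
  T = 337.4 K: K = (2.530, 0.230, 0.202), RR gives ψ = 0.384, H_out = 14.666 kJ/mol
  T = 326.7 K: K = (2.145, 0.208, 0.173), RR gives ψ = 0.262, H_out = 9.491 kJ/mol
  T = 321.4 K: K = (1.968, 0.197, 0.159), RR gives ψ = 0.179, H_out = 6.218 kJ/mol
  T = 324.0 K: K = (2.054, 0.203, 0.166), RR gives ψ = 0.222, H_out = 7.903 kJ/mol
  T = 322.7 K: K = (2.011, 0.200, 0.162), RR gives ψ = 0.201, H_out = 7.082 kJ/mol
Linear interpolation between T = 321.4 (H_out = 6.218) and T = 322.7 (H_out = 7.082) on hF = 6.277 gives T ≈ 321.5 K, at which ψ = 0.18.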